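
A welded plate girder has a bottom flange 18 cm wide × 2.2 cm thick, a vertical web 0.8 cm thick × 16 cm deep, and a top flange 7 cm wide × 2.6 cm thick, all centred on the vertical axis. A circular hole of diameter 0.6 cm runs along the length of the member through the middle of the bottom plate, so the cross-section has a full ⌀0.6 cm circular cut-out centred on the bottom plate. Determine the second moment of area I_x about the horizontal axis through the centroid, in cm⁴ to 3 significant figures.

I_x ≈ 4620 cm⁴

Treat the section as a set of non-overlapping primitives; coordinates are from the bounding-box lower-left.
Bottom plate: 18 × 2.2, A = 39.6 cm², y = 1.1 cm, Ī = 15.972 cm⁴.
Web plate: 0.8 × 16, A = 12.8 cm², y = 10.2 cm, Ī = 273.07 cm⁴.
Top plate: 7 × 2.6, A = 18.2 cm², y = 19.5 cm, Ī = 10.253 cm⁴.
Hole (subtracted): ⌀0.6, A = 0.28274 cm², y = 1.1 cm, Ī = 0.0063617 cm⁴.
Centroid: ȳ = ΣA·y / ΣA = 7.5189 cm.
Transfer each piece to the horizontal axis through the centroid using Ī + A·d² with d = y − 7.5189:
  bottom plate: d = -6.4189 cm → contributes +1647.6 cm⁴
  web plate: d = 2.6811 cm → contributes +365.08 cm⁴
  top plate: d = 11.981 cm → contributes +2622.8 cm⁴
  hole: d = -6.4189 cm → contributes −11.656 cm⁴
Total I = 4623.8 cm⁴.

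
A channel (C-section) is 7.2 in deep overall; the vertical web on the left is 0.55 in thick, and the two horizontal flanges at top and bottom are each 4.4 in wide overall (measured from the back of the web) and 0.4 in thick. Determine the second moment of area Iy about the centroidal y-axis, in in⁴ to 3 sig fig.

Iy ≈ 12.3 in⁴

Split into non-overlapping primitives; take the origin at the lower-left of the bounding box.
Web: 0.55 × 7.2, A = 3.96 in², x = 0.275 in, Ī = 0.099825 in⁴.
Top flange (beyond web): 3.85 × 0.4, A = 1.54 in², x = 2.475 in, Ī = 1.9022 in⁴.
Bottom flange (beyond web): 3.85 × 0.4, A = 1.54 in², x = 2.475 in, Ī = 1.9022 in⁴.
Centroid: x̄ = ΣA·x / ΣA = 1.2375 in.
Transfer each piece to the centroidal y-axis using Ī + A·d² with d = x − 1.2375:
  web: d = -0.9625 in → contributes +3.7684 in⁴
  top flange (beyond web): d = 1.2375 in → contributes +4.2606 in⁴
  bottom flange (beyond web): d = 1.2375 in → contributes +4.2606 in⁴
Total I = 12.29 in⁴.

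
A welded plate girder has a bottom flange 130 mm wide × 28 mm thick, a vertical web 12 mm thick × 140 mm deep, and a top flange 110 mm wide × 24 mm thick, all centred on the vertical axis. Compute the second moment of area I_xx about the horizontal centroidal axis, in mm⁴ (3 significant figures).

Break the section into simple shapes (no overlaps), measuring from the bottom-left corner of the bounding box.
Bottom plate: 130 × 28, A = 3 640 mm², y = 14 mm, Ī = 237 813 mm⁴.
Web plate: 12 × 140, A = 1 680 mm², y = 98 mm, Ī = 2 744 000 mm⁴.
Top plate: 110 × 24, A = 2 640 mm², y = 180 mm, Ī = 126 720 mm⁴.
Centroid: ȳ = ΣA·y / ΣA = 86.784 mm.
Transfer each piece to the horizontal centroidal axis using Ī + A·d² with d = y − 86.784:
  bottom plate: d = -72.784 mm → contributes +19 520 710 mm⁴
  web plate: d = 11.216 mm → contributes +2 955 345 mm⁴
  top plate: d = 93.216 mm → contributes +23 066 307 mm⁴
Total I = 45 542 362 mm⁴.

I_xx ≈ 4.55 × 10⁷ mm⁴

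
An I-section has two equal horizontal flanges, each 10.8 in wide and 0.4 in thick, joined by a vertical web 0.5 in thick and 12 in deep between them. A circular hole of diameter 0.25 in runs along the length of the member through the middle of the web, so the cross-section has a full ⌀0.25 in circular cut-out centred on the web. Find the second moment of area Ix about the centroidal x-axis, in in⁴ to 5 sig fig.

Break the section into simple shapes (no overlaps), measuring from the bottom-left corner of the bounding box.
Bottom flange: 10.8 × 0.4, A = 4.32 in², y = 0.2 in, Ī = 0.0576 in⁴.
Web: 0.5 × 12, A = 6 in², y = 6.4 in, Ī = 72 in⁴.
Top flange: 10.8 × 0.4, A = 4.32 in², y = 12.6 in, Ī = 0.0576 in⁴.
Hole (subtracted): ⌀0.25, A = 0.04908739 in², y = 6.4 in, Ī = 0.0001917476 in⁴.
By symmetry the centroid is at mid-height, ȳ = 6.4 in.
Transfer each piece to the centroidal x-axis using Ī + A·d² with d = y − 6.4:
  bottom flange: d = -6.2 in → contributes +166.1184 in⁴
  web: d = 0 in → contributes +72 in⁴
  top flange: d = 6.2 in → contributes +166.1184 in⁴
  hole: d = 0 in → contributes −0.0001917476 in⁴
Total I = 404.2366 in⁴.

Ix ≈ 404.24 in⁴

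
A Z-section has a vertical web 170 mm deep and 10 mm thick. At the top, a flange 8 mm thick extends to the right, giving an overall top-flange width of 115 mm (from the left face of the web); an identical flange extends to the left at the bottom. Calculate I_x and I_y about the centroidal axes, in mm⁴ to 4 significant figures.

I_x ≈ 1.513 × 10⁷ mm⁴, I_y ≈ 7.112 × 10⁶ mm⁴

Break the section into simple shapes (no overlaps), measuring from the bottom-left corner of the bounding box.
Web: 10 × 170, A = 1 700 mm², y = 85 mm, Ī = 4 094 167 mm⁴.
Top flange (beyond web): 105 × 8, A = 840 mm², y = 166 mm, Ī = 4 480 mm⁴.
Bottom flange (beyond web): 105 × 8, A = 840 mm², y = 4 mm, Ī = 4 480 mm⁴.
Centroid: ȳ = ΣA·y / ΣA = 85 mm.
Transfer each piece to the centroidal x-axis using Ī + A·d² with d = y − 85:
  web: d = 0 mm → contributes +4 094 167 mm⁴
  top flange (beyond web): d = 81 mm → contributes +5 515 720 mm⁴
  bottom flange (beyond web): d = -81 mm → contributes +5 515 720 mm⁴
Total I = 15 125 607 mm⁴.
For the y-axis: x̄ = 110 mm.
Repeating about the centroidal y-axis gives I_y = 7 112 167 mm⁴.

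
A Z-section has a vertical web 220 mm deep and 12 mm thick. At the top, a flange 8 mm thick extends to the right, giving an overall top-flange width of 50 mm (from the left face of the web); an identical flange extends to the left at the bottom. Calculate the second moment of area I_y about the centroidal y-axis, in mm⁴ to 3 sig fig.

I_y ≈ 4.85 × 10⁵ mm⁴

Treat the section as a set of non-overlapping primitives; coordinates are from the bounding-box lower-left.
Web: 12 × 220, A = 2 640 mm², x = 44 mm, Ī = 31 680 mm⁴.
Top flange (beyond web): 38 × 8, A = 304 mm², x = 69 mm, Ī = 36 581 mm⁴.
Bottom flange (beyond web): 38 × 8, A = 304 mm², x = 19 mm, Ī = 36 581 mm⁴.
Centroid: x̄ = ΣA·x / ΣA = 44 mm.
Transfer each piece to the centroidal y-axis using Ī + A·d² with d = x − 44:
  web: d = 0 mm → contributes +31 680 mm⁴
  top flange (beyond web): d = 25 mm → contributes +226 581 mm⁴
  bottom flange (beyond web): d = -25 mm → contributes +226 581 mm⁴
Total I = 484 843 mm⁴.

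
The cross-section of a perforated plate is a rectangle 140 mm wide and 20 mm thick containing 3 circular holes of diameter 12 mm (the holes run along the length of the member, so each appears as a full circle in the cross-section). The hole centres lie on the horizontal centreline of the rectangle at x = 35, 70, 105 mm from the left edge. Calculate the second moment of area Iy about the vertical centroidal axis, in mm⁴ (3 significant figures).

Decompose the section into non-overlapping parts with the origin at the bottom-left of its bounding rectangle.
Plate: 140 × 20, A = 2 800 mm², x = 70 mm, Ī = 4 573 333 mm⁴.
Hole 1 (subtracted): ⌀12, A = 113.1 mm², x = 35 mm, Ī = 1017.9 mm⁴.
Hole 2 (subtracted): ⌀12, A = 113.1 mm², x = 70 mm, Ī = 1017.9 mm⁴.
Hole 3 (subtracted): ⌀12, A = 113.1 mm², x = 105 mm, Ī = 1017.9 mm⁴.
By symmetry the centroid is at mid-width, x̄ = 70 mm.
Transfer each piece to the vertical centroidal axis using Ī + A·d² with d = x − 70:
  plate: d = 0 mm → contributes +4 573 333 mm⁴
  hole 1: d = -35 mm → contributes −139 562 mm⁴
  hole 2: d = 0 mm → contributes −1017.9 mm⁴
  hole 3: d = 35 mm → contributes −139 562 mm⁴
Total I = 4 293 191 mm⁴.

Iy ≈ 4.29 × 10⁶ mm⁴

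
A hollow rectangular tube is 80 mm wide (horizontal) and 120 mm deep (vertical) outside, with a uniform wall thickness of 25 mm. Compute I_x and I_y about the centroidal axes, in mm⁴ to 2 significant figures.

Break the section into simple shapes (no overlaps), measuring from the bottom-left corner of the bounding box.
Outer rectangle: 80 × 120, A = 9 600 mm², y = 60 mm, Ī = 11 520 000 mm⁴.
Inner void (subtracted): 30 × 70, A = 2 100 mm², y = 60 mm, Ī = 857 500 mm⁴.
By symmetry the centroid is at mid-height, ȳ = 60 mm.
All pieces are centred on the centroidal x-axis, so I = ΣĪ (holes subtracted) = 10 662 500 mm⁴.
Repeating about the centroidal y-axis gives I_y = 4 962 500 mm⁴.

I_x ≈ 1.1 × 10⁷ mm⁴, I_y ≈ 5.0 × 10⁶ mm⁴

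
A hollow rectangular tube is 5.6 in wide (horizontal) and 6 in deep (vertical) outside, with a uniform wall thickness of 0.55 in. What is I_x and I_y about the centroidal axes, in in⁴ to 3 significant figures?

I_x ≈ 56.7 in⁴, I_y ≈ 50.6 in⁴

Break the section into simple shapes (no overlaps), measuring from the bottom-left corner of the bounding box.
Outer rectangle: 5.6 × 6, A = 33.6 in², y = 3 in, Ī = 100.8 in⁴.
Inner void (subtracted): 4.5 × 4.9, A = 22.05 in², y = 3 in, Ī = 44.118 in⁴.
By symmetry the centroid is at mid-height, ȳ = 3 in.
All pieces are centred on the centroidal x-axis, so I = ΣĪ (holes subtracted) = 56.682 in⁴.
Repeating about the centroidal y-axis gives I_y = 50.599 in⁴.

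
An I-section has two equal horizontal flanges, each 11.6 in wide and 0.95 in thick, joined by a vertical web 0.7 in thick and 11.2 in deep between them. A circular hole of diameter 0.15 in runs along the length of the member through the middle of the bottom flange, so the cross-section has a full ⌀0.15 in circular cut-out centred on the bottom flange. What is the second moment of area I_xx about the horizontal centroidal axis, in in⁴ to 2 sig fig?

I_xx ≈ 900 in⁴

Decompose the section into non-overlapping parts with the origin at the bottom-left of its bounding rectangle.
Bottom flange: 11.6 × 0.95, A = 11.02 in², y = 0.475 in, Ī = 0.8288 in⁴.
Web: 0.7 × 11.2, A = 7.84 in², y = 6.55 in, Ī = 81.95 in⁴.
Top flange: 11.6 × 0.95, A = 11.02 in², y = 12.63 in, Ī = 0.8288 in⁴.
Hole (subtracted): ⌀0.15, A = 0.01767 in², y = 0.475 in, Ī = 0.00002485 in⁴.
Centroid: ȳ = ΣA·y / ΣA = 6.554 in.
Transfer each piece to the horizontal centroidal axis using Ī + A·d² with d = y − 6.554:
  bottom flange: d = -6.079 in → contributes +408 in⁴
  web: d = -0.003595 in → contributes +81.95 in⁴
  top flange: d = 6.071 in → contributes +407 in⁴
  hole: d = -6.079 in → contributes −0.653 in⁴
Total I = 896.4 in⁴.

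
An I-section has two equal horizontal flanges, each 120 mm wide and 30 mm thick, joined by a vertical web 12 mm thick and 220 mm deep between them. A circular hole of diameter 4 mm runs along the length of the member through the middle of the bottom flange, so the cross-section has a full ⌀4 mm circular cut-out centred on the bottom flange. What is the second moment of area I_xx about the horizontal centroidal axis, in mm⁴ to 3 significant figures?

Decompose the section into non-overlapping parts with the origin at the bottom-left of its bounding rectangle.
Bottom flange: 120 × 30, A = 3 600 mm², y = 15 mm, Ī = 270 000 mm⁴.
Web: 12 × 220, A = 2 640 mm², y = 140 mm, Ī = 10 648 000 mm⁴.
Top flange: 120 × 30, A = 3 600 mm², y = 265 mm, Ī = 270 000 mm⁴.
Hole (subtracted): ⌀4, A = 12.566 mm², y = 15 mm, Ī = 12.566 mm⁴.
Centroid: ȳ = ΣA·y / ΣA = 140.16 mm.
Transfer each piece to the horizontal centroidal axis using Ī + A·d² with d = y − 140.16:
  bottom flange: d = -125.16 mm → contributes +56 663 946 mm⁴
  web: d = -0.15984 mm → contributes +10 648 067 mm⁴
  top flange: d = 124.84 mm → contributes +56 376 238 mm⁴
  hole: d = -125.16 mm → contributes −196 865 mm⁴
Total I = 123 491 387 mm⁴.

I_xx ≈ 1.23 × 10⁸ mm⁴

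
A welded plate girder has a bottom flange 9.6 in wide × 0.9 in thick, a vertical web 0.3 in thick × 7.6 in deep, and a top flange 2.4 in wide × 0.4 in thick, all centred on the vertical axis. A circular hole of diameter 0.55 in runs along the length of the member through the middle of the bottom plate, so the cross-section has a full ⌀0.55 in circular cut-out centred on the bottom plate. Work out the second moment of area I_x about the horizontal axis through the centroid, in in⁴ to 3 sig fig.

Split into non-overlapping primitives; take the origin at the lower-left of the bounding box.
Bottom plate: 9.6 × 0.9, A = 8.64 in², y = 0.45 in, Ī = 0.5832 in⁴.
Web plate: 0.3 × 7.6, A = 2.28 in², y = 4.7 in, Ī = 10.974 in⁴.
Top plate: 2.4 × 0.4, A = 0.96 in², y = 8.7 in, Ī = 0.0128 in⁴.
Hole (subtracted): ⌀0.55, A = 0.23758 in², y = 0.45 in, Ī = 0.0044918 in⁴.
Centroid: ȳ = ΣA·y / ΣA = 1.9626 in.
Transfer each piece to the horizontal axis through the centroid using Ī + A·d² with d = y − 1.9626:
  bottom plate: d = -1.5126 in → contributes +20.35 in⁴
  web plate: d = 2.7374 in → contributes +28.06 in⁴
  top plate: d = 6.7374 in → contributes +43.59 in⁴
  hole: d = -1.5126 in → contributes −0.54805 in⁴
Total I = 91.452 in⁴.

I_x ≈ 91.5 in⁴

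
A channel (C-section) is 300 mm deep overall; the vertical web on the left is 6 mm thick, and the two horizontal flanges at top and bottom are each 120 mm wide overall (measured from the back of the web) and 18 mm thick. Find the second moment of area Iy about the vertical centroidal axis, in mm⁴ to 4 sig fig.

Break the section into simple shapes (no overlaps), measuring from the bottom-left corner of the bounding box.
Web: 6 × 300, A = 1 800 mm², x = 3 mm, Ī = 5 400 mm⁴.
Top flange (beyond web): 114 × 18, A = 2 052 mm², x = 63 mm, Ī = 2 222 316 mm⁴.
Bottom flange (beyond web): 114 × 18, A = 2 052 mm², x = 63 mm, Ī = 2 222 316 mm⁴.
Centroid: x̄ = ΣA·x / ΣA = 44.7073 mm.
Transfer each piece to the vertical centroidal axis using Ī + A·d² with d = x − 44.7073:
  web: d = -41.7073 mm → contributes +3 136 501 mm⁴
  top flange (beyond web): d = 18.2927 mm → contributes +2 908 961 mm⁴
  bottom flange (beyond web): d = 18.2927 mm → contributes +2 908 961 mm⁴
Total I = 8 954 422 mm⁴.

Iy ≈ 8.954 × 10⁶ mm⁴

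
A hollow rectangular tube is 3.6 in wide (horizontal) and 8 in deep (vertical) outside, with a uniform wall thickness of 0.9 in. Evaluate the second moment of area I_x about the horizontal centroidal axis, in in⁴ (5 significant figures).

Break the section into simple shapes (no overlaps), measuring from the bottom-left corner of the bounding box.
Outer rectangle: 3.6 × 8, A = 28.8 in², y = 4 in, Ī = 153.6 in⁴.
Inner void (subtracted): 1.8 × 6.2, A = 11.16 in², y = 4 in, Ī = 35.7492 in⁴.
By symmetry the centroid is at mid-height, ȳ = 4 in.
All pieces are centred on the horizontal centroidal axis, so I = ΣĪ (holes subtracted) = 117.8508 in⁴.

I_x ≈ 117.85 in⁴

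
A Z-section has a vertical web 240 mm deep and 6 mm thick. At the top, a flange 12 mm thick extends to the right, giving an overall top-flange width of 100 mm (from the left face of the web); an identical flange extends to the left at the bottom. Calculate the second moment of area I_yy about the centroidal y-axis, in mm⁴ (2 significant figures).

Decompose the section into non-overlapping parts with the origin at the bottom-left of its bounding rectangle.
Web: 6 × 240, A = 1 440 mm², x = 97 mm, Ī = 4 320 mm⁴.
Top flange (beyond web): 94 × 12, A = 1 128 mm², x = 147 mm, Ī = 830 584 mm⁴.
Bottom flange (beyond web): 94 × 12, A = 1 128 mm², x = 47 mm, Ī = 830 584 mm⁴.
Centroid: x̄ = ΣA·x / ΣA = 97 mm.
Transfer each piece to the centroidal y-axis using Ī + A·d² with d = x − 97:
  web: d = 0 mm → contributes +4 320 mm⁴
  top flange (beyond web): d = 50 mm → contributes +3 650 584 mm⁴
  bottom flange (beyond web): d = -50 mm → contributes +3 650 584 mm⁴
Total I = 7 305 488 mm⁴.

I_yy ≈ 7.3 × 10⁶ mm⁴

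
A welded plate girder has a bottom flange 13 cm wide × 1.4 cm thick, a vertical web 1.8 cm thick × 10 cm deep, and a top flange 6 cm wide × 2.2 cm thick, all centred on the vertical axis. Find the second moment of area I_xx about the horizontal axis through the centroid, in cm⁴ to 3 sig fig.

Break the section into simple shapes (no overlaps), measuring from the bottom-left corner of the bounding box.
Bottom plate: 13 × 1.4, A = 18.2 cm², y = 0.7 cm, Ī = 2.9727 cm⁴.
Web plate: 1.8 × 10, A = 18 cm², y = 6.4 cm, Ī = 150 cm⁴.
Top plate: 6 × 2.2, A = 13.2 cm², y = 12.5 cm, Ī = 5.324 cm⁴.
Centroid: ȳ = ΣA·y / ΣA = 5.93 cm.
Transfer each piece to the horizontal axis through the centroid using Ī + A·d² with d = y − 5.93:
  bottom plate: d = -5.23 cm → contributes +500.79 cm⁴
  web plate: d = 0.47004 cm → contributes +153.98 cm⁴
  top plate: d = 6.57 cm → contributes +575.11 cm⁴
Total I = 1229.9 cm⁴.

I_xx ≈ 1230 cm⁴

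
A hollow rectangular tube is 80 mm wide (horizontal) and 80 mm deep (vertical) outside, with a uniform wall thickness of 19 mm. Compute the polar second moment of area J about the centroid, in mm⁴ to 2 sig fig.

Decompose the section into non-overlapping parts with the origin at the bottom-left of its bounding rectangle.
Outer rectangle: 80 × 80, A = 6 400 mm², y = 40 mm, Ī = 3 413 333 mm⁴.
Inner void (subtracted): 42 × 42, A = 1 764 mm², y = 40 mm, Ī = 259 308 mm⁴.
By symmetry the centroid is at mid-height, ȳ = 40 mm.
All pieces are centred on the centroidal x-axis, so I = ΣĪ (holes subtracted) = 3 154 025 mm⁴.
Repeating about the centroidal y-axis gives I_y = 3 154 025 mm⁴.
Polar second moment: J = I_x + I_y = 6 308 051 mm⁴.

J ≈ 6.3 × 10⁶ mm⁴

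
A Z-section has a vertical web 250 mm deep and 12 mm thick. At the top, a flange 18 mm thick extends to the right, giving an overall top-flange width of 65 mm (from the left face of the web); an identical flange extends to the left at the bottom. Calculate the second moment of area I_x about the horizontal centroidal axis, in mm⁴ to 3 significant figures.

I_x ≈ 4.14 × 10⁷ mm⁴

Treat the section as a set of non-overlapping primitives; coordinates are from the bounding-box lower-left.
Web: 12 × 250, A = 3 000 mm², y = 125 mm, Ī = 15 625 000 mm⁴.
Top flange (beyond web): 53 × 18, A = 954 mm², y = 241 mm, Ī = 25 758 mm⁴.
Bottom flange (beyond web): 53 × 18, A = 954 mm², y = 9 mm, Ī = 25 758 mm⁴.
Centroid: ȳ = ΣA·y / ΣA = 125 mm.
Transfer each piece to the horizontal centroidal axis using Ī + A·d² with d = y − 125:
  web: d = 0 mm → contributes +15 625 000 mm⁴
  top flange (beyond web): d = 116 mm → contributes +12 862 782 mm⁴
  bottom flange (beyond web): d = -116 mm → contributes +12 862 782 mm⁴
Total I = 41 350 564 mm⁴.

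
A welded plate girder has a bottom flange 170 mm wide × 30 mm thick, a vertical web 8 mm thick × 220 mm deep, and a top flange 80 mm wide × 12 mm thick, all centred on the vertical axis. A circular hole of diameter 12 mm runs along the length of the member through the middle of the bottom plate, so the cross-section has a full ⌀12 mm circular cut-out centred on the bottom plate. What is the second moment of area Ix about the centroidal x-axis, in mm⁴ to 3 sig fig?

Split into non-overlapping primitives; take the origin at the lower-left of the bounding box.
Bottom plate: 170 × 30, A = 5 100 mm², y = 15 mm, Ī = 382 500 mm⁴.
Web plate: 8 × 220, A = 1 760 mm², y = 140 mm, Ī = 7 098 667 mm⁴.
Top plate: 80 × 12, A = 960 mm², y = 256 mm, Ī = 11 520 mm⁴.
Hole (subtracted): ⌀12, A = 113.1 mm², y = 15 mm, Ī = 1017.9 mm⁴.
Centroid: ȳ = ΣA·y / ΣA = 73.566 mm.
Transfer each piece to the centroidal x-axis using Ī + A·d² with d = y − 73.566:
  bottom plate: d = -58.566 mm → contributes +17 875 189 mm⁴
  web plate: d = 66.434 mm → contributes +14 866 460 mm⁴
  top plate: d = 182.43 mm → contributes +31 962 510 mm⁴
  hole: d = -58.566 mm → contributes −388 935 mm⁴
Total I = 64 315 223 mm⁴.

Ix ≈ 6.43 × 10⁷ mm⁴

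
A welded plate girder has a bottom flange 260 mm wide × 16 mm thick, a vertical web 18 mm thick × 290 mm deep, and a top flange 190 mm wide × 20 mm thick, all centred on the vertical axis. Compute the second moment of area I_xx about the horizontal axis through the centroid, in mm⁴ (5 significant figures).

I_xx ≈ 2.2530 × 10⁸ mm⁴

Split into non-overlapping primitives; take the origin at the lower-left of the bounding box.
Bottom plate: 260 × 16, A = 4 160 mm², y = 8 mm, Ī = 88746.67 mm⁴.
Web plate: 18 × 290, A = 5 220 mm², y = 161 mm, Ī = 36 583 500 mm⁴.
Top plate: 190 × 20, A = 3 800 mm², y = 316 mm, Ī = 126666.7 mm⁴.
Centroid: ȳ = ΣA·y / ΣA = 157.3976 mm.
Transfer each piece to the horizontal axis through the centroid using Ī + A·d² with d = y − 157.3976:
  bottom plate: d = -149.3976 mm → contributes +92 938 426 mm⁴
  web plate: d = 3.602428 mm → contributes +36 651 242 mm⁴
  top plate: d = 158.6024 mm → contributes +95 714 641 mm⁴
Total I = 225 304 310 mm⁴.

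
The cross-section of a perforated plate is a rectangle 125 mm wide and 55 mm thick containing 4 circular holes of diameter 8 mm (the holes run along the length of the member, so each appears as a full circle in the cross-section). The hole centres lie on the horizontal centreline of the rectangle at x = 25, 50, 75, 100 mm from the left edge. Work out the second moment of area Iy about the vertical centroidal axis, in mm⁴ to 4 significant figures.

Treat the section as a set of non-overlapping primitives; coordinates are from the bounding-box lower-left.
Plate: 125 × 55, A = 6 875 mm², x = 62.5 mm, Ī = 8 951 823 mm⁴.
Hole 1 (subtracted): ⌀8, A = 50.2655 mm², x = 25 mm, Ī = 201.062 mm⁴.
Hole 2 (subtracted): ⌀8, A = 50.2655 mm², x = 50 mm, Ī = 201.062 mm⁴.
Hole 3 (subtracted): ⌀8, A = 50.2655 mm², x = 75 mm, Ī = 201.062 mm⁴.
Hole 4 (subtracted): ⌀8, A = 50.2655 mm², x = 100 mm, Ī = 201.062 mm⁴.
By symmetry the centroid is at mid-width, x̄ = 62.5 mm.
Transfer each piece to the vertical centroidal axis using Ī + A·d² with d = x − 62.5:
  plate: d = 0 mm → contributes +8 951 823 mm⁴
  hole 1: d = -37.5 mm → contributes −70886.9 mm⁴
  hole 2: d = -12.5 mm → contributes −8055.04 mm⁴
  hole 3: d = 12.5 mm → contributes −8055.04 mm⁴
  hole 4: d = 37.5 mm → contributes −70886.9 mm⁴
Total I = 8 793 939 mm⁴.

Iy ≈ 8.794 × 10⁶ mm⁴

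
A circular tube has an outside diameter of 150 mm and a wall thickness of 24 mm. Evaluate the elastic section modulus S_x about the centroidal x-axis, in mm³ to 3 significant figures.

S_x ≈ 2.60 × 10⁵ mm³

Treat the section as a set of non-overlapping primitives; coordinates are from the bounding-box lower-left.
Outer circle: ⌀150, A = 17 671 mm², y = 75 mm, Ī = 24 850 489 mm⁴.
Bore (subtracted): ⌀102, A = 8171.3 mm², y = 75 mm, Ī = 5 313 376 mm⁴.
By symmetry the centroid is at mid-height, ȳ = 75 mm.
All pieces are centred on the centroidal x-axis, so I = ΣĪ (holes subtracted) = 19 537 112 mm⁴.
Extreme fibre distance c = 75 mm; S = I/c = 260 495 mm³.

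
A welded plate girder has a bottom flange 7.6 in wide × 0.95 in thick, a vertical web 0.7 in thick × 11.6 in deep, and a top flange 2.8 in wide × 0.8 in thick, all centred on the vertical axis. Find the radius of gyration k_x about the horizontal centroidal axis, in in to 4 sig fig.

Break the section into simple shapes (no overlaps), measuring from the bottom-left corner of the bounding box.
Bottom plate: 7.6 × 0.95, A = 7.22 in², y = 0.475 in, Ī = 0.543004 in⁴.
Web plate: 0.7 × 11.6, A = 8.12 in², y = 6.75 in, Ī = 91.0523 in⁴.
Top plate: 2.8 × 0.8, A = 2.24 in², y = 12.95 in, Ī = 0.119467 in⁴.
Centroid: ȳ = ΣA·y / ΣA = 4.96288 in.
Transfer each piece to the horizontal centroidal axis using Ī + A·d² with d = y − 4.96288:
  bottom plate: d = -4.48788 in → contributes +145.962 in⁴
  web plate: d = 1.78712 in → contributes +116.986 in⁴
  top plate: d = 7.98712 in → contributes +143.018 in⁴
Total I = 405.966 in⁴.
Radius of gyration: k = √(I/A) = √(405.966 / 17.58) = 4.80546 in.

k_x ≈ 4.805 in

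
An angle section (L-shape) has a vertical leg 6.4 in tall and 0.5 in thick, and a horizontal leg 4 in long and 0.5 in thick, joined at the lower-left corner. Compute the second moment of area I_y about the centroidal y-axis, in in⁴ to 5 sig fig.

Break the section into simple shapes (no overlaps), measuring from the bottom-left corner of the bounding box.
Vertical leg: 0.5 × 6.4, A = 3.2 in², x = 0.25 in, Ī = 0.06666667 in⁴.
Horizontal leg (remainder): 3.5 × 0.5, A = 1.75 in², x = 2.25 in, Ī = 1.786458 in⁴.
Centroid: x̄ = ΣA·x / ΣA = 0.9570707 in.
Transfer each piece to the centroidal y-axis using Ī + A·d² with d = x − 0.9570707:
  vertical leg: d = -0.7070707 in → contributes +1.666503 in⁴
  horizontal leg (remainder): d = 1.292929 in → contributes +4.711874 in⁴
Total I = 6.378378 in⁴.

I_y ≈ 6.3784 in⁴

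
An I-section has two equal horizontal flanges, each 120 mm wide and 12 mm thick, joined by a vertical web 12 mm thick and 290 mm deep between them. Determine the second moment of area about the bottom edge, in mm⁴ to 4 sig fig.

Break the section into simple shapes (no overlaps), measuring from the bottom-left corner of the bounding box.
Bottom flange: 120 × 12, A = 1 440 mm², y = 6 mm, Ī = 17 280 mm⁴.
Web: 12 × 290, A = 3 480 mm², y = 157 mm, Ī = 24 389 000 mm⁴.
Top flange: 120 × 12, A = 1 440 mm², y = 308 mm, Ī = 17 280 mm⁴.
Transfer each piece to the base of the section using Ī + A·d² with d = y − 0:
  bottom flange: d = 6 mm → contributes +69 120 mm⁴
  web: d = 157 mm → contributes +110 167 520 mm⁴
  top flange: d = 308 mm → contributes +136 621 440 mm⁴
Total I = 246 858 080 mm⁴.

I_base ≈ 2.469 × 10⁸ mm⁴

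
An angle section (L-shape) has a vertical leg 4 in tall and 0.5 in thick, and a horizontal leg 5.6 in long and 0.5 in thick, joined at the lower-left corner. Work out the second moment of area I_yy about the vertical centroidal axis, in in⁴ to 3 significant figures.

I_yy ≈ 14.4 in⁴

Split into non-overlapping primitives; take the origin at the lower-left of the bounding box.
Vertical leg: 0.5 × 4, A = 2 in², x = 0.25 in, Ī = 0.041667 in⁴.
Horizontal leg (remainder): 5.1 × 0.5, A = 2.55 in², x = 3.05 in, Ī = 5.5271 in⁴.
Centroid: x̄ = ΣA·x / ΣA = 1.8192 in.
Transfer each piece to the vertical centroidal axis using Ī + A·d² with d = x − 1.8192:
  vertical leg: d = -1.5692 in → contributes +4.9666 in⁴
  horizontal leg (remainder): d = 1.2308 in → contributes +9.3898 in⁴
Total I = 14.356 in⁴.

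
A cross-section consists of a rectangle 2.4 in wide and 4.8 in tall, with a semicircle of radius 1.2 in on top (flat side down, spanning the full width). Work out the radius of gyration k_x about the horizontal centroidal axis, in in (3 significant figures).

k_x ≈ 1.67 in

Treat the section as a set of non-overlapping primitives; coordinates are from the bounding-box lower-left.
Rectangular body: 2.4 × 4.8, A = 11.52 in², y = 2.4 in, Ī = 22.118 in⁴.
Semicircular cap: semicircle r = 1.2, A = 2.2619 in², y = 5.3093 in, Ī = 0.22759 in⁴.
Centroid: ȳ = ΣA·y / ΣA = 2.8775 in.
Transfer each piece to the horizontal centroidal axis using Ī + A·d² with d = y − 2.8775:
  rectangular body: d = -0.47748 in → contributes +24.745 in⁴
  semicircular cap: d = 2.4318 in → contributes +13.604 in⁴
Total I = 38.349 in⁴.
Radius of gyration: k = √(I/A) = √(38.349 / 13.782) = 1.6681 in.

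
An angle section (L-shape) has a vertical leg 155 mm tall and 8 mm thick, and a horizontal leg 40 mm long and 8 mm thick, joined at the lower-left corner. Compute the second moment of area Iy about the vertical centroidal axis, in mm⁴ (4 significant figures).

Break the section into simple shapes (no overlaps), measuring from the bottom-left corner of the bounding box.
Vertical leg: 8 × 155, A = 1 240 mm², x = 4 mm, Ī = 6613.33 mm⁴.
Horizontal leg (remainder): 32 × 8, A = 256 mm², x = 24 mm, Ī = 21845.3 mm⁴.
Centroid: x̄ = ΣA·x / ΣA = 7.42246 mm.
Transfer each piece to the vertical centroidal axis using Ī + A·d² with d = x − 7.42246:
  vertical leg: d = -3.42246 mm → contributes +21137.7 mm⁴
  horizontal leg (remainder): d = 16.5775 mm → contributes +92197.9 mm⁴
Total I = 113 336 mm⁴.

Iy ≈ 1.133 × 10⁵ mm⁴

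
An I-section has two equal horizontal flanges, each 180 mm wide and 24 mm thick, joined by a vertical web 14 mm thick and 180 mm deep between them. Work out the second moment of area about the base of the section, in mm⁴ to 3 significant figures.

I_base ≈ 2.42 × 10⁸ mm⁴

Decompose the section into non-overlapping parts with the origin at the bottom-left of its bounding rectangle.
Bottom flange: 180 × 24, A = 4 320 mm², y = 12 mm, Ī = 207 360 mm⁴.
Web: 14 × 180, A = 2 520 mm², y = 114 mm, Ī = 6 804 000 mm⁴.
Top flange: 180 × 24, A = 4 320 mm², y = 216 mm, Ī = 207 360 mm⁴.
Transfer each piece to the base of the section using Ī + A·d² with d = y − 0:
  bottom flange: d = 12 mm → contributes +829 440 mm⁴
  web: d = 114 mm → contributes +39 553 920 mm⁴
  top flange: d = 216 mm → contributes +201 761 280 mm⁴
Total I = 242 144 640 mm⁴.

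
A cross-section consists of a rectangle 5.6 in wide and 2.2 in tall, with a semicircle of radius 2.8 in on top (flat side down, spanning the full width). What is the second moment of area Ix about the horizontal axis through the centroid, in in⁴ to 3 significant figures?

Ix ≈ 44.0 in⁴

Break the section into simple shapes (no overlaps), measuring from the bottom-left corner of the bounding box.
Rectangular body: 5.6 × 2.2, A = 12.32 in², y = 1.1 in, Ī = 4.9691 in⁴.
Semicircular cap: semicircle r = 2.8, A = 12.315 in², y = 3.3884 in, Ī = 6.7463 in⁴.
Centroid: ȳ = ΣA·y / ΣA = 2.2439 in.
Transfer each piece to the horizontal axis through the centroid using Ī + A·d² with d = y − 2.2439:
  rectangular body: d = -1.1439 in → contributes +21.091 in⁴
  semicircular cap: d = 1.1444 in → contributes +22.875 in⁴
Total I = 43.966 in⁴.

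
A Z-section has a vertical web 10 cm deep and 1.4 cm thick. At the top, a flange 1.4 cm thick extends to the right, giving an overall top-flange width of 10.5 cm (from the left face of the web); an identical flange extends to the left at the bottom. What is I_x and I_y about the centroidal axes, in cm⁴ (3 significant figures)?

Split into non-overlapping primitives; take the origin at the lower-left of the bounding box.
Web: 1.4 × 10, A = 14 cm², y = 5 cm, Ī = 116.67 cm⁴.
Top flange (beyond web): 9.1 × 1.4, A = 12.74 cm², y = 9.3 cm, Ī = 2.0809 cm⁴.
Bottom flange (beyond web): 9.1 × 1.4, A = 12.74 cm², y = 0.7 cm, Ī = 2.0809 cm⁴.
Centroid: ȳ = ΣA·y / ΣA = 5 cm.
Transfer each piece to the centroidal x-axis using Ī + A·d² with d = y − 5:
  web: d = 0 cm → contributes +116.67 cm⁴
  top flange (beyond web): d = 4.3 cm → contributes +237.64 cm⁴
  bottom flange (beyond web): d = -4.3 cm → contributes +237.64 cm⁴
Total I = 591.95 cm⁴.
For the y-axis: x̄ = 9.8 cm.
Repeating about the centroidal y-axis gives I_y = 880.41 cm⁴.

I_x ≈ 592 cm⁴, I_y ≈ 880 cm⁴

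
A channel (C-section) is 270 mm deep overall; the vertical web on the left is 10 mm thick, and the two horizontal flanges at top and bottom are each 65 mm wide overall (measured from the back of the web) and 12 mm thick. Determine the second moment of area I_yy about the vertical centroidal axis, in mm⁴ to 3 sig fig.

Split into non-overlapping primitives; take the origin at the lower-left of the bounding box.
Web: 10 × 270, A = 2 700 mm², x = 5 mm, Ī = 22 500 mm⁴.
Top flange (beyond web): 55 × 12, A = 660 mm², x = 37.5 mm, Ī = 166 375 mm⁴.
Bottom flange (beyond web): 55 × 12, A = 660 mm², x = 37.5 mm, Ī = 166 375 mm⁴.
Centroid: x̄ = ΣA·x / ΣA = 15.672 mm.
Transfer each piece to the vertical centroidal axis using Ī + A·d² with d = x − 15.672:
  web: d = -10.672 mm → contributes +329 987 mm⁴
  top flange (beyond web): d = 21.828 mm → contributes +480 850 mm⁴
  bottom flange (beyond web): d = 21.828 mm → contributes +480 850 mm⁴
Total I = 1 291 687 mm⁴.

I_yy ≈ 1.29 × 10⁶ mm⁴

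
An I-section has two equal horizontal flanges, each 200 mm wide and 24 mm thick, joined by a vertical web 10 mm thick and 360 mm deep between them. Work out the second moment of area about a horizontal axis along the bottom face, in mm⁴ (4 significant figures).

I_base ≈ 9.426 × 10⁸ mm⁴

Treat the section as a set of non-overlapping primitives; coordinates are from the bounding-box lower-left.
Bottom flange: 200 × 24, A = 4 800 mm², y = 12 mm, Ī = 230 400 mm⁴.
Web: 10 × 360, A = 3 600 mm², y = 204 mm, Ī = 38 880 000 mm⁴.
Top flange: 200 × 24, A = 4 800 mm², y = 396 mm, Ī = 230 400 mm⁴.
Transfer each piece to the bottom edge using Ī + A·d² with d = y − 0:
  bottom flange: d = 12 mm → contributes +921 600 mm⁴
  web: d = 204 mm → contributes +188 697 600 mm⁴
  top flange: d = 396 mm → contributes +752 947 200 mm⁴
Total I = 942 566 400 mm⁴.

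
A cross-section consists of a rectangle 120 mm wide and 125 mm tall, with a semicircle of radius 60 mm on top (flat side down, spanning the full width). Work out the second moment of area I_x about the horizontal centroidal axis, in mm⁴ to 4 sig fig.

I_x ≈ 5.273 × 10⁷ mm⁴

Break the section into simple shapes (no overlaps), measuring from the bottom-left corner of the bounding box.
Rectangular body: 120 × 125, A = 15 000 mm², y = 62.5 mm, Ī = 19 531 250 mm⁴.
Semicircular cap: semicircle r = 60, A = 5654.87 mm², y = 150.465 mm, Ī = 1 422 450 mm⁴.
Centroid: ȳ = ΣA·y / ΣA = 86.5829 mm.
Transfer each piece to the horizontal centroidal axis using Ī + A·d² with d = y − 86.5829:
  rectangular body: d = -24.0829 mm → contributes +28 231 044 mm⁴
  semicircular cap: d = 63.8819 mm → contributes +24 499 370 mm⁴
Total I = 52 730 414 mm⁴.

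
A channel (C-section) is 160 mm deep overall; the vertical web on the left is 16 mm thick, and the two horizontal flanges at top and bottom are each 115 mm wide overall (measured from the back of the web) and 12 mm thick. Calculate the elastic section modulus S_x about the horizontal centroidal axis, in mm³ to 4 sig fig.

Treat the section as a set of non-overlapping primitives; coordinates are from the bounding-box lower-left.
Web: 16 × 160, A = 2 560 mm², y = 80 mm, Ī = 5 461 333 mm⁴.
Top flange (beyond web): 99 × 12, A = 1 188 mm², y = 154 mm, Ī = 14 256 mm⁴.
Bottom flange (beyond web): 99 × 12, A = 1 188 mm², y = 6 mm, Ī = 14 256 mm⁴.
By symmetry the centroid is at mid-height, ȳ = 80 mm.
Transfer each piece to the horizontal centroidal axis using Ī + A·d² with d = y − 80:
  web: d = 0 mm → contributes +5 461 333 mm⁴
  top flange (beyond web): d = 74 mm → contributes +6 519 744 mm⁴
  bottom flange (beyond web): d = -74 mm → contributes +6 519 744 mm⁴
Total I = 18 500 821 mm⁴.
Extreme fibre distance c = 80 mm; S = I/c = 231 260 mm³.

S_x ≈ 2.313 × 10⁵ mm³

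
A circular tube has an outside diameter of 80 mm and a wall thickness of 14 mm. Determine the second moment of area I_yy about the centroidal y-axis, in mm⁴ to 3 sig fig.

I_yy ≈ 1.65 × 10⁶ mm⁴

Break the section into simple shapes (no overlaps), measuring from the bottom-left corner of the bounding box.
Outer circle: ⌀80, A = 5026.5 mm², x = 40 mm, Ī = 2 010 619 mm⁴.
Bore (subtracted): ⌀52, A = 2123.7 mm², x = 40 mm, Ī = 358 908 mm⁴.
By symmetry the centroid is at mid-width, x̄ = 40 mm.
All pieces are centred on the centroidal y-axis, so I = ΣĪ (holes subtracted) = 1 651 711 mm⁴.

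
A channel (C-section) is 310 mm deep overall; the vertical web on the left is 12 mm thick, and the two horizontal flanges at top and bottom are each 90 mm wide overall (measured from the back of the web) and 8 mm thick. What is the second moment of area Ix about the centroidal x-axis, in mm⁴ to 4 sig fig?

Ix ≈ 5.825 × 10⁷ mm⁴

Treat the section as a set of non-overlapping primitives; coordinates are from the bounding-box lower-left.
Web: 12 × 310, A = 3 720 mm², y = 155 mm, Ī = 29 791 000 mm⁴.
Top flange (beyond web): 78 × 8, A = 624 mm², y = 306 mm, Ī = 3 328 mm⁴.
Bottom flange (beyond web): 78 × 8, A = 624 mm², y = 4 mm, Ī = 3 328 mm⁴.
By symmetry the centroid is at mid-height, ȳ = 155 mm.
Transfer each piece to the centroidal x-axis using Ī + A·d² with d = y − 155:
  web: d = 0 mm → contributes +29 791 000 mm⁴
  top flange (beyond web): d = 151 mm → contributes +14 231 152 mm⁴
  bottom flange (beyond web): d = -151 mm → contributes +14 231 152 mm⁴
Total I = 58 253 304 mm⁴.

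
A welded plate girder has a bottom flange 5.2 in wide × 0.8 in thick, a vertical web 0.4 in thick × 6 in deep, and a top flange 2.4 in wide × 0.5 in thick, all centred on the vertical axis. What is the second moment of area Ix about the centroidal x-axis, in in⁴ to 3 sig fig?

Split into non-overlapping primitives; take the origin at the lower-left of the bounding box.
Bottom plate: 5.2 × 0.8, A = 4.16 in², y = 0.4 in, Ī = 0.22187 in⁴.
Web plate: 0.4 × 6, A = 2.4 in², y = 3.8 in, Ī = 7.2 in⁴.
Top plate: 2.4 × 0.5, A = 1.2 in², y = 7.05 in, Ī = 0.025 in⁴.
Centroid: ȳ = ΣA·y / ΣA = 2.4799 in.
Transfer each piece to the centroidal x-axis using Ī + A·d² with d = y − 2.4799:
  bottom plate: d = -2.0799 in → contributes +18.218 in⁴
  web plate: d = 1.3201 in → contributes +11.382 in⁴
  top plate: d = 4.5701 in → contributes +25.088 in⁴
Total I = 54.688 in⁴.

Ix ≈ 54.7 in⁴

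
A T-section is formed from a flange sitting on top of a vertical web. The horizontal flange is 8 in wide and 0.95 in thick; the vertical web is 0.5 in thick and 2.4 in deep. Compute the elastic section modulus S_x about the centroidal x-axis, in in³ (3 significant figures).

S_x ≈ 1.53 in³

Break the section into simple shapes (no overlaps), measuring from the bottom-left corner of the bounding box.
Flange: 8 × 0.95, A = 7.6 in², y = 2.875 in, Ī = 0.57158 in⁴.
Web: 0.5 × 2.4, A = 1.2 in², y = 1.2 in, Ī = 0.576 in⁴.
Centroid: ȳ = ΣA·y / ΣA = 2.6466 in.
Transfer each piece to the centroidal x-axis using Ī + A·d² with d = y − 2.6466:
  flange: d = 0.22841 in → contributes +0.96808 in⁴
  web: d = -1.4466 in → contributes +3.0872 in⁴
Total I = 4.0552 in⁴.
Extreme fibre distance c = 2.6466 in; S = I/c = 1.5322 in³.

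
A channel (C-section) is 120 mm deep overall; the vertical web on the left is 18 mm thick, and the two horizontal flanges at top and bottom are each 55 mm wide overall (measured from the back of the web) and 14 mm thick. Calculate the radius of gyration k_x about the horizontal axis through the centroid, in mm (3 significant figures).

k_x ≈ 41.6 mm

Treat the section as a set of non-overlapping primitives; coordinates are from the bounding-box lower-left.
Web: 18 × 120, A = 2 160 mm², y = 60 mm, Ī = 2 592 000 mm⁴.
Top flange (beyond web): 37 × 14, A = 518 mm², y = 113 mm, Ī = 8460.7 mm⁴.
Bottom flange (beyond web): 37 × 14, A = 518 mm², y = 7 mm, Ī = 8460.7 mm⁴.
By symmetry the centroid is at mid-height, ȳ = 60 mm.
Transfer each piece to the horizontal axis through the centroid using Ī + A·d² with d = y − 60:
  web: d = 0 mm → contributes +2 592 000 mm⁴
  top flange (beyond web): d = 53 mm → contributes +1 463 523 mm⁴
  bottom flange (beyond web): d = -53 mm → contributes +1 463 523 mm⁴
Total I = 5 519 045 mm⁴.
Radius of gyration: k = √(I/A) = √(5 519 045 / 3 196) = 41.556 mm.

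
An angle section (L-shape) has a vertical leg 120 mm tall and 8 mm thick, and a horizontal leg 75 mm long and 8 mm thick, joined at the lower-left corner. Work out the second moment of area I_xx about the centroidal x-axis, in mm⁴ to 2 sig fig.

I_xx ≈ 2.2 × 10⁶ mm⁴

Split into non-overlapping primitives; take the origin at the lower-left of the bounding box.
Vertical leg: 8 × 120, A = 960 mm², y = 60 mm, Ī = 1 152 000 mm⁴.
Horizontal leg (remainder): 67 × 8, A = 536 mm², y = 4 mm, Ī = 2 859 mm⁴.
Centroid: ȳ = ΣA·y / ΣA = 39.94 mm.
Transfer each piece to the centroidal x-axis using Ī + A·d² with d = y − 39.94:
  vertical leg: d = 20.06 mm → contributes +1 538 468 mm⁴
  horizontal leg (remainder): d = -35.94 mm → contributes +695 040 mm⁴
Total I = 2 233 509 mm⁴.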